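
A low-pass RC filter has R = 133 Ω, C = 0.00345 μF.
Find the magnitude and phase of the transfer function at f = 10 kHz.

Step 1 — Angular frequency: ω = 2π·1e+04 = 6.283e+04 rad/s.
Step 2 — Transfer function: H(jω) = 1/(1 + jωRC).
Step 3 — Denominator: 1 + jωRC = 1 + j·6.283e+04·133·3.45e-09 = 1 + j0.02883.
Step 4 — H = 0.9992 - j0.02881.
Step 5 — Magnitude: |H| = 0.9996 (-0.0 dB); phase: φ = -1.7°.

|H| = 0.9996 (-0.0 dB), φ = -1.7°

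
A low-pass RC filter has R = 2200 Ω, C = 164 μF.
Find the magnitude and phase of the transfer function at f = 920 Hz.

Step 1 — Angular frequency: ω = 2π·920 = 5781 rad/s.
Step 2 — Transfer function: H(jω) = 1/(1 + jωRC).
Step 3 — Denominator: 1 + jωRC = 1 + j·5781·2200·0.000164 = 1 + j2086.
Step 4 — H = 2.299e-07 - j0.0004795.
Step 5 — Magnitude: |H| = 0.0004795 (-66.4 dB); phase: φ = -90.0°.

|H| = 0.0004795 (-66.4 dB), φ = -90.0°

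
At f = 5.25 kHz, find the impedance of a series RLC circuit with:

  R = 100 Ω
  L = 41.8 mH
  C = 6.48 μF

Step 1 — Angular frequency: ω = 2π·f = 2π·5250 = 3.299e+04 rad/s.
Step 2 — Component impedances:
  R: Z = R = 100 Ω
  L: Z = jωL = j·3.299e+04·0.0418 = 0 + j1379 Ω
  C: Z = 1/(jωC) = -j/(ω·C) = 0 - j4.678 Ω
Step 3 — Series combination: Z_total = R + L + C = 100 + j1374 Ω = 1378∠85.8° Ω.

Z = 100 + j1374 Ω = 1378∠85.8° Ω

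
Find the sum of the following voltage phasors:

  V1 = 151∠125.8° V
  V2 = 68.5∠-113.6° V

Step 1 — Convert each phasor to rectangular form:
  V1 = 151·(cos(125.8°) + j·sin(125.8°)) = -88.33 + j122.5 V
  V2 = 68.5·(cos(-113.6°) + j·sin(-113.6°)) = -27.42 - j62.77 V
Step 2 — Sum components: V_total = -115.8 + j59.7 V.
Step 3 — Convert to polar: |V_total| = 130.2 V, ∠V_total = 152.7°.

V_total = 130.2∠152.7° V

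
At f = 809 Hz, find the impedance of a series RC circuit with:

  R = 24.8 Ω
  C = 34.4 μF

Step 1 — Angular frequency: ω = 2π·f = 2π·809 = 5083 rad/s.
Step 2 — Component impedances:
  R: Z = R = 24.8 Ω
  C: Z = 1/(jωC) = -j/(ω·C) = 0 - j5.719 Ω
Step 3 — Series combination: Z_total = R + C = 24.8 - j5.719 Ω = 25.45∠-13.0° Ω.

Z = 24.8 - j5.719 Ω = 25.45∠-13.0° Ω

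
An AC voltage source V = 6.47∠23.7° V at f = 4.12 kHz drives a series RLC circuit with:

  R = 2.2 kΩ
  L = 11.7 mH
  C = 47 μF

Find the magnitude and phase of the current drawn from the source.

Step 1 — Angular frequency: ω = 2π·f = 2π·4120 = 2.589e+04 rad/s.
Step 2 — Component impedances:
  R: Z = R = 2200 Ω
  L: Z = jωL = j·2.589e+04·0.0117 = 0 + j302.9 Ω
  C: Z = 1/(jωC) = -j/(ω·C) = 0 - j0.8219 Ω
Step 3 — Series combination: Z_total = R + L + C = 2200 + j302.1 Ω = 2221∠7.8° Ω.
Step 4 — Source phasor: V = 6.47∠23.7° V = 5.924 + j2.601 V.
Step 5 — Ohm's law: I = V / Z_total = (5.924 + j2.601) / (2200 + j302.1) = 0.002802 + j0.0007973 A.
Step 6 — Convert to polar: |I| = 0.002914 A, ∠I = 15.9°.

I = 0.002914∠15.9° A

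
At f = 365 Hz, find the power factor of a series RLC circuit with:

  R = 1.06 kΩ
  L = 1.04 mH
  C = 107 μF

Step 1 — Angular frequency: ω = 2π·f = 2π·365 = 2293 rad/s.
Step 2 — Component impedances:
  R: Z = R = 1060 Ω
  L: Z = jωL = j·2293·0.00104 = 0 + j2.385 Ω
  C: Z = 1/(jωC) = -j/(ω·C) = 0 - j4.075 Ω
Step 3 — Series combination: Z_total = R + L + C = 1060 - j1.69 Ω = 1060∠-0.1° Ω.
Step 4 — Power factor: PF = cos(φ) = Re(Z)/|Z| = 1060/1060 = 1.
Step 5 — Type: Im(Z) = -1.69 ⇒ leading (phase φ = -0.1°).

PF = 1 (leading, φ = -0.1°)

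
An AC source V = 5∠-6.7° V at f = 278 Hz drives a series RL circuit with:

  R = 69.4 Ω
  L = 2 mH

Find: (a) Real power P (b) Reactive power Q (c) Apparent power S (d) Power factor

Step 1 — Angular frequency: ω = 2π·f = 2π·278 = 1747 rad/s.
Step 2 — Component impedances:
  R: Z = R = 69.4 Ω
  L: Z = jωL = j·1747·0.002 = 0 + j3.493 Ω
Step 3 — Series combination: Z_total = R + L = 69.4 + j3.493 Ω = 69.49∠2.9° Ω.
Step 4 — Source phasor: V = 5∠-6.7° V = 4.966 - j0.5834 V.
Step 5 — Current: I = V / Z = 0.07095 - j0.01198 A = 0.07196∠-9.6° A.
Step 6 — Complex power: S = V·I* = 0.3593 + j0.01809 VA.
Step 7 — Real power: P = Re(S) = 0.3593 W.
Step 8 — Reactive power: Q = Im(S) = 0.01809 VAR.
Step 9 — Apparent power: |S| = 0.3598 VA.
Step 10 — Power factor: PF = P/|S| = 0.9987 (lagging).

(a) P = 0.3593 W  (b) Q = 0.01809 VAR  (c) S = 0.3598 VA  (d) PF = 0.9987 (lagging)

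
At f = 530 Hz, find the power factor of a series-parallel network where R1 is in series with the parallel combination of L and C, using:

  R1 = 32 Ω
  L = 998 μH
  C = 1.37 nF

Step 1 — Angular frequency: ω = 2π·f = 2π·530 = 3330 rad/s.
Step 2 — Component impedances:
  R1: Z = R = 32 Ω
  L: Z = jωL = j·3330·0.000998 = 0 + j3.323 Ω
  C: Z = 1/(jωC) = -j/(ω·C) = 0 - j2.192e+05 Ω
Step 3 — Parallel branch: L || C = 1/(1/L + 1/C) = 0 + j3.323 Ω.
Step 4 — Series with R1: Z_total = R1 + (L || C) = 32 + j3.323 Ω = 32.17∠5.9° Ω.
Step 5 — Power factor: PF = cos(φ) = Re(Z)/|Z| = 32/32.172123 = 0.9946.
Step 6 — Type: Im(Z) = 3.323 ⇒ lagging (phase φ = 5.9°).

PF = 0.9946 (lagging, φ = 5.9°)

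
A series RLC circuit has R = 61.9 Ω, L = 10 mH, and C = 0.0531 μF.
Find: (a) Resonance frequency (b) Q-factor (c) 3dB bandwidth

Step 1 — Resonance: ω₀ = 1/√(LC) = 1/√(0.01·5.31e-08) = 4.34e+04 rad/s.
Step 2 — f₀ = ω₀/(2π) = 6907 Hz.
Step 3 — Series Q: Q = ω₀L/R = 4.34e+04·0.01/61.9 = 7.011.
Step 4 — Bandwidth: Δω = ω₀/Q = 6190 rad/s; BW = Δω/(2π) = 985.2 Hz.

(a) f₀ = 6907 Hz  (b) Q = 7.011  (c) BW = 985.2 Hz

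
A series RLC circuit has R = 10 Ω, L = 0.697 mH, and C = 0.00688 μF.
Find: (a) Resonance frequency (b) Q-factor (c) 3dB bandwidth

Step 1 — Resonance: ω₀ = 1/√(LC) = 1/√(0.000697·6.88e-09) = 4.567e+05 rad/s.
Step 2 — f₀ = ω₀/(2π) = 7.268e+04 Hz.
Step 3 — Series Q: Q = ω₀L/R = 4.567e+05·0.000697/10 = 31.83.
Step 4 — Bandwidth: Δω = ω₀/Q = 1.435e+04 rad/s; BW = Δω/(2π) = 2283 Hz.

(a) f₀ = 7.268e+04 Hz  (b) Q = 31.83  (c) BW = 2283 Hz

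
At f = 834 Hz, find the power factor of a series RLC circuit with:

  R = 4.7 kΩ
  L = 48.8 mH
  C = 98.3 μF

Step 1 — Angular frequency: ω = 2π·f = 2π·834 = 5240 rad/s.
Step 2 — Component impedances:
  R: Z = R = 4700 Ω
  L: Z = jωL = j·5240·0.0488 = 0 + j255.7 Ω
  C: Z = 1/(jωC) = -j/(ω·C) = 0 - j1.941 Ω
Step 3 — Series combination: Z_total = R + L + C = 4700 + j253.8 Ω = 4707∠3.1° Ω.
Step 4 — Power factor: PF = cos(φ) = Re(Z)/|Z| = 4700/4707 = 0.9985.
Step 5 — Type: Im(Z) = 253.8 ⇒ lagging (phase φ = 3.1°).

PF = 0.9985 (lagging, φ = 3.1°)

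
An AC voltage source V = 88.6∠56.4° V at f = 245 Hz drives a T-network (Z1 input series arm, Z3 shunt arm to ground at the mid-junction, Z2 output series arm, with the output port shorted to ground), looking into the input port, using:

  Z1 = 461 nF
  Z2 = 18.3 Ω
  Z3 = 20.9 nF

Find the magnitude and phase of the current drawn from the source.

Step 1 — Angular frequency: ω = 2π·f = 2π·245 = 1539 rad/s.
Step 2 — Component impedances:
  Z1: Z = 1/(jωC) = -j/(ω·C) = 0 - j1409 Ω
  Z2: Z = R = 18.3 Ω
  Z3: Z = 1/(jωC) = -j/(ω·C) = 0 - j3.108e+04 Ω
Step 3 — With the output port shorted to ground, the output series arm Z2 runs from the junction to ground; the shunt arm Z3 also runs from the junction to ground. They appear in parallel: Z3 || Z2 = 18.3 - j0.01077 Ω.
Step 4 — Series with input arm Z1: Z_in = Z1 + (Z3 || Z2) = 18.3 - j1409 Ω = 1409∠-89.3° Ω.
Step 5 — Source phasor: V = 88.6∠56.4° V = 49.03 + j73.8 V.
Step 6 — Ohm's law: I = V / Z_total = (49.03 + j73.8) / (18.3 - j1409) = -0.05191 + j0.03547 A.
Step 7 — Convert to polar: |I| = 0.06287 A, ∠I = 145.7°.

I = 0.06287∠145.7° A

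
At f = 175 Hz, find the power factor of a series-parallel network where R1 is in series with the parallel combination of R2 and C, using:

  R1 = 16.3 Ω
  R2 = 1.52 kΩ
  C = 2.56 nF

Step 1 — Angular frequency: ω = 2π·f = 2π·175 = 1100 rad/s.
Step 2 — Component impedances:
  R1: Z = R = 16.3 Ω
  R2: Z = R = 1520 Ω
  C: Z = 1/(jωC) = -j/(ω·C) = 0 - j3.553e+05 Ω
Step 3 — Parallel branch: R2 || C = 1/(1/R2 + 1/C) = 1520 - j6.503 Ω.
Step 4 — Series with R1: Z_total = R1 + (R2 || C) = 1536 - j6.503 Ω = 1536∠-0.2° Ω.
Step 5 — Power factor: PF = cos(φ) = Re(Z)/|Z| = 1536/1536 = 1.
Step 6 — Type: Im(Z) = -6.503 ⇒ leading (phase φ = -0.2°).

PF = 1 (leading, φ = -0.2°)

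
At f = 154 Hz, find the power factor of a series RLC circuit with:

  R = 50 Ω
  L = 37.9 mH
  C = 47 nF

Step 1 — Angular frequency: ω = 2π·f = 2π·154 = 967.6 rad/s.
Step 2 — Component impedances:
  R: Z = R = 50 Ω
  L: Z = jωL = j·967.6·0.0379 = 0 + j36.67 Ω
  C: Z = 1/(jωC) = -j/(ω·C) = 0 - j2.199e+04 Ω
Step 3 — Series combination: Z_total = R + L + C = 50 - j2.195e+04 Ω = 2.195e+04∠-89.9° Ω.
Step 4 — Power factor: PF = cos(φ) = Re(Z)/|Z| = 50/2.195e+04 = 0.002278.
Step 5 — Type: Im(Z) = -2.195e+04 ⇒ leading (phase φ = -89.9°).

PF = 0.002278 (leading, φ = -89.9°)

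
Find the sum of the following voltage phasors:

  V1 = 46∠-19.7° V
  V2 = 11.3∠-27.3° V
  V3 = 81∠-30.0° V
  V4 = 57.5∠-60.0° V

Step 1 — Convert each phasor to rectangular form:
  V1 = 46·(cos(-19.7°) + j·sin(-19.7°)) = 43.31 - j15.51 V
  V2 = 11.3·(cos(-27.3°) + j·sin(-27.3°)) = 10.04 - j5.183 V
  V3 = 81·(cos(-30.0°) + j·sin(-30.0°)) = 70.15 - j40.5 V
  V4 = 57.5·(cos(-60.0°) + j·sin(-60.0°)) = 28.75 - j49.8 V
Step 2 — Sum components: V_total = 152.2 - j111 V.
Step 3 — Convert to polar: |V_total| = 188.4 V, ∠V_total = -36.1°.

V_total = 188.4∠-36.1° V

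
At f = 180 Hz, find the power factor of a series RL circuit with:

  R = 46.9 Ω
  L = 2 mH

Step 1 — Angular frequency: ω = 2π·f = 2π·180 = 1131 rad/s.
Step 2 — Component impedances:
  R: Z = R = 46.9 Ω
  L: Z = jωL = j·1131·0.002 = 0 + j2.262 Ω
Step 3 — Series combination: Z_total = R + L = 46.9 + j2.262 Ω = 46.95∠2.8° Ω.
Step 4 — Power factor: PF = cos(φ) = Re(Z)/|Z| = 46.9/46.955 = 0.9988.
Step 5 — Type: Im(Z) = 2.262 ⇒ lagging (phase φ = 2.8°).

PF = 0.9988 (lagging, φ = 2.8°)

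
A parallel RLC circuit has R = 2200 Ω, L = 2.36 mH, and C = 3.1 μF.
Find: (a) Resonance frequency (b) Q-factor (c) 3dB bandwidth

Step 1 — Resonance: ω₀ = 1/√(LC) = 1/√(0.00236·3.1e-06) = 1.169e+04 rad/s.
Step 2 — f₀ = ω₀/(2π) = 1861 Hz.
Step 3 — Parallel Q: Q = R/(ω₀L) = 2200/(1.169e+04·0.00236) = 79.73.
Step 4 — Bandwidth: Δω = ω₀/Q = 146.6 rad/s; BW = Δω/(2π) = 23.34 Hz.

(a) f₀ = 1861 Hz  (b) Q = 79.73  (c) BW = 23.34 Hz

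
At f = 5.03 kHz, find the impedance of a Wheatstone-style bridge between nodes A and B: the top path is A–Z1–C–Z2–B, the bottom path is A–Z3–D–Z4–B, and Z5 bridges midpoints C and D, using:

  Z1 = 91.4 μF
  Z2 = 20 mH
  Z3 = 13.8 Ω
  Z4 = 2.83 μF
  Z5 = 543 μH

Step 1 — Angular frequency: ω = 2π·f = 2π·5030 = 3.16e+04 rad/s.
Step 2 — Component impedances:
  Z1: Z = 1/(jωC) = -j/(ω·C) = 0 - j0.3462 Ω
  Z2: Z = jωL = j·3.16e+04·0.02 = 0 + j632.1 Ω
  Z3: Z = R = 13.8 Ω
  Z4: Z = 1/(jωC) = -j/(ω·C) = 0 - j11.18 Ω
  Z5: Z = jωL = j·3.16e+04·0.000543 = 0 + j17.16 Ω
Step 3 — Bridge requires nodal analysis (the Z5 bridge couples midpoints C and D, so the two paths cannot be reduced to a simple series/parallel combination). Setting node B to ground and injecting 1 A at node A, the 3-node admittance system at A, C, D solves to V_A = Z_AB = 8.359 - j4.328 Ω = 9.413∠-27.4° Ω.

Z = 8.359 - j4.328 Ω = 9.413∠-27.4° Ω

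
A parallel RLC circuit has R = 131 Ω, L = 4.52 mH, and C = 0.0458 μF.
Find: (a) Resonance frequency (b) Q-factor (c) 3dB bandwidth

Step 1 — Resonance: ω₀ = 1/√(LC) = 1/√(0.00452·4.58e-08) = 6.95e+04 rad/s.
Step 2 — f₀ = ω₀/(2π) = 1.106e+04 Hz.
Step 3 — Parallel Q: Q = R/(ω₀L) = 131/(6.95e+04·0.00452) = 0.417.
Step 4 — Bandwidth: Δω = ω₀/Q = 1.667e+05 rad/s; BW = Δω/(2π) = 2.653e+04 Hz.

(a) f₀ = 1.106e+04 Hz  (b) Q = 0.417  (c) BW = 2.653e+04 Hz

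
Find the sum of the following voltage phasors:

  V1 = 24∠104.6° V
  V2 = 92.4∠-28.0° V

Step 1 — Convert each phasor to rectangular form:
  V1 = 24·(cos(104.6°) + j·sin(104.6°)) = -6.05 + j23.23 V
  V2 = 92.4·(cos(-28.0°) + j·sin(-28.0°)) = 81.58 - j43.38 V
Step 2 — Sum components: V_total = 75.53 - j20.15 V.
Step 3 — Convert to polar: |V_total| = 78.18 V, ∠V_total = -14.9°.

V_total = 78.18∠-14.9° V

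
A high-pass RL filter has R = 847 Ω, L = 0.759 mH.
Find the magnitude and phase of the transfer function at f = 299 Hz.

Step 1 — Angular frequency: ω = 2π·299 = 1879 rad/s.
Step 2 — Transfer function: H(jω) = jωL/(R + jωL).
Step 3 — Numerator jωL = j·1.426; denominator R + jωL = 847 + j1.426.
Step 4 — H = 2.834e-06 + j0.001683.
Step 5 — Magnitude: |H| = 0.001683 (-55.5 dB); phase: φ = 89.9°.

|H| = 0.001683 (-55.5 dB), φ = 89.9°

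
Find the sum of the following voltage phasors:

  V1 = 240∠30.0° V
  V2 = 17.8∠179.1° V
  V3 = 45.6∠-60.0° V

Step 1 — Convert each phasor to rectangular form:
  V1 = 240·(cos(30.0°) + j·sin(30.0°)) = 207.8 + j120 V
  V2 = 17.8·(cos(179.1°) + j·sin(179.1°)) = -17.8 + j0.2796 V
  V3 = 45.6·(cos(-60.0°) + j·sin(-60.0°)) = 22.8 - j39.49 V
Step 2 — Sum components: V_total = 212.8 + j80.79 V.
Step 3 — Convert to polar: |V_total| = 227.7 V, ∠V_total = 20.8°.

V_total = 227.7∠20.8° V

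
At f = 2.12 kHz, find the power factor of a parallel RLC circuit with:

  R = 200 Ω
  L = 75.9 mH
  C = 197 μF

Step 1 — Angular frequency: ω = 2π·f = 2π·2120 = 1.332e+04 rad/s.
Step 2 — Component impedances:
  R: Z = R = 200 Ω
  L: Z = jωL = j·1.332e+04·0.0759 = 0 + j1011 Ω
  C: Z = 1/(jωC) = -j/(ω·C) = 0 - j0.3811 Ω
Step 3 — Parallel combination: 1/Z_total = 1/R + 1/L + 1/C; Z_total = 0.0007267 - j0.3812 Ω = 0.3812∠-89.9° Ω.
Step 4 — Power factor: PF = cos(φ) = Re(Z)/|Z| = 0.0007267/0.3812 = 0.001906.
Step 5 — Type: Im(Z) = -0.3812 ⇒ leading (phase φ = -89.9°).

PF = 0.001906 (leading, φ = -89.9°)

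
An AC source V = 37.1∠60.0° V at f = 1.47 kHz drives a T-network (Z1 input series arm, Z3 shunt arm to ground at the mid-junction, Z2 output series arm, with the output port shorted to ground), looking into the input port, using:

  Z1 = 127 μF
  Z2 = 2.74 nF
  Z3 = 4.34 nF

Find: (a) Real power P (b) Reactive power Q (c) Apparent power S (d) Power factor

Step 1 — Angular frequency: ω = 2π·f = 2π·1470 = 9236 rad/s.
Step 2 — Component impedances:
  Z1: Z = 1/(jωC) = -j/(ω·C) = 0 - j0.8525 Ω
  Z2: Z = 1/(jωC) = -j/(ω·C) = 0 - j3.951e+04 Ω
  Z3: Z = 1/(jωC) = -j/(ω·C) = 0 - j2.495e+04 Ω
Step 3 — With the output port shorted to ground, the output series arm Z2 runs from the junction to ground; the shunt arm Z3 also runs from the junction to ground. They appear in parallel: Z3 || Z2 = 0 - j1.529e+04 Ω.
Step 4 — Series with input arm Z1: Z_in = Z1 + (Z3 || Z2) = 0 - j1.529e+04 Ω = 1.529e+04∠-90.0° Ω.
Step 5 — Source phasor: V = 37.1∠60.0° V = 18.55 + j32.13 V.
Step 6 — Current: I = V / Z = -0.002101 + j0.001213 A = 0.002426∠150.0° A.
Step 7 — Complex power: S = V·I* = 0 - j0.09 VA.
Step 8 — Real power: P = Re(S) = 0 W.
Step 9 — Reactive power: Q = Im(S) = -0.09 VAR.
Step 10 — Apparent power: |S| = 0.09 VA.
Step 11 — Power factor: PF = P/|S| = 0 (leading).

(a) P = 0 W  (b) Q = -0.09 VAR  (c) S = 0.09 VA  (d) PF = 0 (leading)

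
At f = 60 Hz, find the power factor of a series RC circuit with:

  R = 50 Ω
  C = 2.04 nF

Step 1 — Angular frequency: ω = 2π·f = 2π·60 = 377 rad/s.
Step 2 — Component impedances:
  R: Z = R = 50 Ω
  C: Z = 1/(jωC) = -j/(ω·C) = 0 - j1.3e+06 Ω
Step 3 — Series combination: Z_total = R + C = 50 - j1.3e+06 Ω = 1.3e+06∠-90.0° Ω.
Step 4 — Power factor: PF = cos(φ) = Re(Z)/|Z| = 50/1.3003e+06 = 3.845e-05.
Step 5 — Type: Im(Z) = -1.3e+06 ⇒ leading (phase φ = -90.0°).

PF = 3.845e-05 (leading, φ = -90.0°)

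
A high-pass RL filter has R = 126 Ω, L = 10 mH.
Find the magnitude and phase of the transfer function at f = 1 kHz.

Step 1 — Angular frequency: ω = 2π·1000 = 6283 rad/s.
Step 2 — Transfer function: H(jω) = jωL/(R + jωL).
Step 3 — Numerator jωL = j·62.83; denominator R + jωL = 126 + j62.83.
Step 4 — H = 0.1991 + j0.3994.
Step 5 — Magnitude: |H| = 0.4463 (-7.0 dB); phase: φ = 63.5°.

|H| = 0.4463 (-7.0 dB), φ = 63.5°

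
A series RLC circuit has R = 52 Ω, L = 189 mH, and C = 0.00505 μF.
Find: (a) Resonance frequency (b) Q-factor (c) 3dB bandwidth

Step 1 — Resonance: ω₀ = 1/√(LC) = 1/√(0.189·5.05e-09) = 3.237e+04 rad/s.
Step 2 — f₀ = ω₀/(2π) = 5152 Hz.
Step 3 — Series Q: Q = ω₀L/R = 3.237e+04·0.189/52 = 117.6.
Step 4 — Bandwidth: Δω = ω₀/Q = 275.1 rad/s; BW = Δω/(2π) = 43.79 Hz.

(a) f₀ = 5152 Hz  (b) Q = 117.6  (c) BW = 43.79 Hz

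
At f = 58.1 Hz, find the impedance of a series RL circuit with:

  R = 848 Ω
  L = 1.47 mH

Step 1 — Angular frequency: ω = 2π·f = 2π·58.1 = 365.1 rad/s.
Step 2 — Component impedances:
  R: Z = R = 848 Ω
  L: Z = jωL = j·365.1·0.00147 = 0 + j0.5366 Ω
Step 3 — Series combination: Z_total = R + L = 848 + j0.5366 Ω = 848∠0.0° Ω.

Z = 848 + j0.5366 Ω = 848∠0.0° Ω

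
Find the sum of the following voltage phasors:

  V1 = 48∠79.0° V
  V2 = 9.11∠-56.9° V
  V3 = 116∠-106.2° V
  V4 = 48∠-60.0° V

Step 1 — Convert each phasor to rectangular form:
  V1 = 48·(cos(79.0°) + j·sin(79.0°)) = 9.159 + j47.12 V
  V2 = 9.11·(cos(-56.9°) + j·sin(-56.9°)) = 4.975 - j7.632 V
  V3 = 116·(cos(-106.2°) + j·sin(-106.2°)) = -32.36 - j111.4 V
  V4 = 48·(cos(-60.0°) + j·sin(-60.0°)) = 24 - j41.57 V
Step 2 — Sum components: V_total = 5.771 - j113.5 V.
Step 3 — Convert to polar: |V_total| = 113.6 V, ∠V_total = -87.1°.

V_total = 113.6∠-87.1° V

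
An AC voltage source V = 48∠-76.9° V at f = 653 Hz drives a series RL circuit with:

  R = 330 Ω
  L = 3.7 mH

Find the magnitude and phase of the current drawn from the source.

Step 1 — Angular frequency: ω = 2π·f = 2π·653 = 4103 rad/s.
Step 2 — Component impedances:
  R: Z = R = 330 Ω
  L: Z = jωL = j·4103·0.0037 = 0 + j15.18 Ω
Step 3 — Series combination: Z_total = R + L = 330 + j15.18 Ω = 330.3∠2.6° Ω.
Step 4 — Source phasor: V = 48∠-76.9° V = 10.88 - j46.75 V.
Step 5 — Ohm's law: I = V / Z_total = (10.88 - j46.75) / (330 + j15.18) = 0.02639 - j0.1429 A.
Step 6 — Convert to polar: |I| = 0.1453 A, ∠I = -79.5°.

I = 0.1453∠-79.5° A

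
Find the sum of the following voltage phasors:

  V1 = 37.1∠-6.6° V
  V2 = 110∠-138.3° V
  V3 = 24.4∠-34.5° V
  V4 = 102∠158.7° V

Step 1 — Convert each phasor to rectangular form:
  V1 = 37.1·(cos(-6.6°) + j·sin(-6.6°)) = 36.85 - j4.264 V
  V2 = 110·(cos(-138.3°) + j·sin(-138.3°)) = -82.13 - j73.18 V
  V3 = 24.4·(cos(-34.5°) + j·sin(-34.5°)) = 20.11 - j13.82 V
  V4 = 102·(cos(158.7°) + j·sin(158.7°)) = -95.03 + j37.05 V
Step 2 — Sum components: V_total = -120.2 - j54.21 V.
Step 3 — Convert to polar: |V_total| = 131.9 V, ∠V_total = -155.7°.

V_total = 131.9∠-155.7° V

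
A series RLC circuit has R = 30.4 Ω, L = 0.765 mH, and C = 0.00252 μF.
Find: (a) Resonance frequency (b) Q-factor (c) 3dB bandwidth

Step 1 — Resonance: ω₀ = 1/√(LC) = 1/√(0.000765·2.52e-09) = 7.202e+05 rad/s.
Step 2 — f₀ = ω₀/(2π) = 1.146e+05 Hz.
Step 3 — Series Q: Q = ω₀L/R = 7.202e+05·0.000765/30.4 = 18.12.
Step 4 — Bandwidth: Δω = ω₀/Q = 3.974e+04 rad/s; BW = Δω/(2π) = 6325 Hz.

(a) f₀ = 1.146e+05 Hz  (b) Q = 18.12  (c) BW = 6325 Hz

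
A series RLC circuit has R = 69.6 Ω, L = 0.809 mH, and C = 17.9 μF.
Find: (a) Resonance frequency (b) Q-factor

Step 1 — Resonance condition Im(Z)=0 gives ω₀ = 1/√(LC).
Step 2 — ω₀ = 1/√(0.000809·1.79e-05) = 8310 rad/s.
Step 3 — f₀ = ω₀/(2π) = 1323 Hz.
Step 4 — Series Q: Q = ω₀L/R = 8310·0.000809/69.6 = 0.09659.

(a) f₀ = 1323 Hz  (b) Q = 0.09659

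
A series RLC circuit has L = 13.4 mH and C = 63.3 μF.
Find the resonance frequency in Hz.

Step 1 — Resonance condition Im(Z)=0 gives ω₀ = 1/√(LC).
Step 2 — ω₀ = 1/√(0.0134·6.33e-05) = 1086 rad/s.
Step 3 — f₀ = ω₀/(2π) = 172.8 Hz.

f₀ = 172.8 Hz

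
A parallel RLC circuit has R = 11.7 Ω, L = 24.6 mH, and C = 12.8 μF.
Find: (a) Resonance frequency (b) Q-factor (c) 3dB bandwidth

Step 1 — Resonance: ω₀ = 1/√(LC) = 1/√(0.0246·1.28e-05) = 1782 rad/s.
Step 2 — f₀ = ω₀/(2π) = 283.6 Hz.
Step 3 — Parallel Q: Q = R/(ω₀L) = 11.7/(1782·0.0246) = 0.2669.
Step 4 — Bandwidth: Δω = ω₀/Q = 6677 rad/s; BW = Δω/(2π) = 1063 Hz.

(a) f₀ = 283.6 Hz  (b) Q = 0.2669  (c) BW = 1063 Hz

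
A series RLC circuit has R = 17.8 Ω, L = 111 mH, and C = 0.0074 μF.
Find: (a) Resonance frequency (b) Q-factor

Step 1 — Resonance condition Im(Z)=0 gives ω₀ = 1/√(LC).
Step 2 — ω₀ = 1/√(0.111·7.4e-09) = 3.489e+04 rad/s.
Step 3 — f₀ = ω₀/(2π) = 5553 Hz.
Step 4 — Series Q: Q = ω₀L/R = 3.489e+04·0.111/17.8 = 217.6.

(a) f₀ = 5553 Hz  (b) Q = 217.6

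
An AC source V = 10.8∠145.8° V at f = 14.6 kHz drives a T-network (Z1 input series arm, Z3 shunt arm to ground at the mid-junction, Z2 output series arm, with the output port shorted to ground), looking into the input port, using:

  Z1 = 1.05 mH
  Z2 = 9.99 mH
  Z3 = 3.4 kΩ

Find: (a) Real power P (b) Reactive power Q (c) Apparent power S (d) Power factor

Step 1 — Angular frequency: ω = 2π·f = 2π·1.46e+04 = 9.173e+04 rad/s.
Step 2 — Component impedances:
  Z1: Z = jωL = j·9.173e+04·0.00105 = 0 + j96.32 Ω
  Z2: Z = jωL = j·9.173e+04·0.00999 = 0 + j916.4 Ω
  Z3: Z = R = 3400 Ω
Step 3 — With the output port shorted to ground, the output series arm Z2 runs from the junction to ground; the shunt arm Z3 also runs from the junction to ground. They appear in parallel: Z3 || Z2 = 230.3 + j854.4 Ω.
Step 4 — Series with input arm Z1: Z_in = Z1 + (Z3 || Z2) = 230.3 + j950.7 Ω = 978.2∠76.4° Ω.
Step 5 — Source phasor: V = 10.8∠145.8° V = -8.932 + j6.071 V.
Step 6 — Current: I = V / Z = 0.003882 + j0.01034 A = 0.01104∠69.4° A.
Step 7 — Complex power: S = V·I* = 0.02807 + j0.1159 VA.
Step 8 — Real power: P = Re(S) = 0.02807 W.
Step 9 — Reactive power: Q = Im(S) = 0.1159 VAR.
Step 10 — Apparent power: |S| = 0.1192 VA.
Step 11 — Power factor: PF = P/|S| = 0.2354 (lagging).

(a) P = 0.02807 W  (b) Q = 0.1159 VAR  (c) S = 0.1192 VA  (d) PF = 0.2354 (lagging)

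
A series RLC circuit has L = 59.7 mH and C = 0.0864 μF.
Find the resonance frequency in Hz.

Step 1 — Resonance condition Im(Z)=0 gives ω₀ = 1/√(LC).
Step 2 — ω₀ = 1/√(0.0597·8.64e-08) = 1.392e+04 rad/s.
Step 3 — f₀ = ω₀/(2π) = 2216 Hz.

f₀ = 2216 Hz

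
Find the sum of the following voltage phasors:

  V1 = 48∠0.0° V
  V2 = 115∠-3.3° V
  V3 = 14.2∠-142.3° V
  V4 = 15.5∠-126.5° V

Step 1 — Convert each phasor to rectangular form:
  V1 = 48·(cos(0.0°) + j·sin(0.0°)) = 48 V
  V2 = 115·(cos(-3.3°) + j·sin(-3.3°)) = 114.8 - j6.62 V
  V3 = 14.2·(cos(-142.3°) + j·sin(-142.3°)) = -11.24 - j8.684 V
  V4 = 15.5·(cos(-126.5°) + j·sin(-126.5°)) = -9.22 - j12.46 V
Step 2 — Sum components: V_total = 142.4 - j27.76 V.
Step 3 — Convert to polar: |V_total| = 145 V, ∠V_total = -11.0°.

V_total = 145∠-11.0° V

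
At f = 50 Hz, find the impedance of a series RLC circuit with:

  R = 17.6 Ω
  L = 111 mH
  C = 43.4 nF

Step 1 — Angular frequency: ω = 2π·f = 2π·50 = 314.2 rad/s.
Step 2 — Component impedances:
  R: Z = R = 17.6 Ω
  L: Z = jωL = j·314.2·0.111 = 0 + j34.87 Ω
  C: Z = 1/(jωC) = -j/(ω·C) = 0 - j7.334e+04 Ω
Step 3 — Series combination: Z_total = R + L + C = 17.6 - j7.331e+04 Ω = 7.331e+04∠-90.0° Ω.

Z = 17.6 - j7.331e+04 Ω = 7.331e+04∠-90.0° Ω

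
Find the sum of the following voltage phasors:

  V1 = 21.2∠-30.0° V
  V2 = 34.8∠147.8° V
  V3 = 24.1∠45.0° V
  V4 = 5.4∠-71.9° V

Step 1 — Convert each phasor to rectangular form:
  V1 = 21.2·(cos(-30.0°) + j·sin(-30.0°)) = 18.36 - j10.6 V
  V2 = 34.8·(cos(147.8°) + j·sin(147.8°)) = -29.45 + j18.54 V
  V3 = 24.1·(cos(45.0°) + j·sin(45.0°)) = 17.04 + j17.04 V
  V4 = 5.4·(cos(-71.9°) + j·sin(-71.9°)) = 1.678 - j5.133 V
Step 2 — Sum components: V_total = 7.631 + j19.85 V.
Step 3 — Convert to polar: |V_total| = 21.27 V, ∠V_total = 69.0°.

V_total = 21.27∠69.0° V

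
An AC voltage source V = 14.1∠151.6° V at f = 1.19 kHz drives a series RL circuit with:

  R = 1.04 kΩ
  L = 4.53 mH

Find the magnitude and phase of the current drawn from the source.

Step 1 — Angular frequency: ω = 2π·f = 2π·1190 = 7477 rad/s.
Step 2 — Component impedances:
  R: Z = R = 1040 Ω
  L: Z = jωL = j·7477·0.00453 = 0 + j33.87 Ω
Step 3 — Series combination: Z_total = R + L = 1040 + j33.87 Ω = 1041∠1.9° Ω.
Step 4 — Source phasor: V = 14.1∠151.6° V = -12.4 + j6.706 V.
Step 5 — Ohm's law: I = V / Z_total = (-12.4 + j6.706) / (1040 + j33.87) = -0.0117 + j0.00683 A.
Step 6 — Convert to polar: |I| = 0.01355 A, ∠I = 149.7°.

I = 0.01355∠149.7° A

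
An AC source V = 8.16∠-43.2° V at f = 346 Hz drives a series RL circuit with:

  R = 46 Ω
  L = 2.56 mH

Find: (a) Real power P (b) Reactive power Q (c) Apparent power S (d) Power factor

Step 1 — Angular frequency: ω = 2π·f = 2π·346 = 2174 rad/s.
Step 2 — Component impedances:
  R: Z = R = 46 Ω
  L: Z = jωL = j·2174·0.00256 = 0 + j5.565 Ω
Step 3 — Series combination: Z_total = R + L = 46 + j5.565 Ω = 46.34∠6.9° Ω.
Step 4 — Source phasor: V = 8.16∠-43.2° V = 5.948 - j5.586 V.
Step 5 — Current: I = V / Z = 0.113 - j0.1351 A = 0.1761∠-50.1° A.
Step 6 — Complex power: S = V·I* = 1.427 + j0.1726 VA.
Step 7 — Real power: P = Re(S) = 1.427 W.
Step 8 — Reactive power: Q = Im(S) = 0.1726 VAR.
Step 9 — Apparent power: |S| = 1.437 VA.
Step 10 — Power factor: PF = P/|S| = 0.9928 (lagging).

(a) P = 1.427 W  (b) Q = 0.1726 VAR  (c) S = 1.437 VA  (d) PF = 0.9928 (lagging)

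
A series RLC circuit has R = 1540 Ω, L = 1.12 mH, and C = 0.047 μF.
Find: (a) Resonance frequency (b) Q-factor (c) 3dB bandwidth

Step 1 — Resonance: ω₀ = 1/√(LC) = 1/√(0.00112·4.7e-08) = 1.378e+05 rad/s.
Step 2 — f₀ = ω₀/(2π) = 2.194e+04 Hz.
Step 3 — Series Q: Q = ω₀L/R = 1.378e+05·0.00112/1540 = 0.1002.
Step 4 — Bandwidth: Δω = ω₀/Q = 1.375e+06 rad/s; BW = Δω/(2π) = 2.188e+05 Hz.

(a) f₀ = 2.194e+04 Hz  (b) Q = 0.1002  (c) BW = 2.188e+05 Hz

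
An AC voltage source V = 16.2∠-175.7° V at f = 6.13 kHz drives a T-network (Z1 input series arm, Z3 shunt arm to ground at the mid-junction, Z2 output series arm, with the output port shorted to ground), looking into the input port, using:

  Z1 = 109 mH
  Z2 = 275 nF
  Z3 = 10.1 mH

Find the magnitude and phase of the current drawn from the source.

Step 1 — Angular frequency: ω = 2π·f = 2π·6130 = 3.852e+04 rad/s.
Step 2 — Component impedances:
  Z1: Z = jωL = j·3.852e+04·0.109 = 0 + j4198 Ω
  Z2: Z = 1/(jωC) = -j/(ω·C) = 0 - j94.41 Ω
  Z3: Z = jωL = j·3.852e+04·0.0101 = 0 + j389 Ω
Step 3 — With the output port shorted to ground, the output series arm Z2 runs from the junction to ground; the shunt arm Z3 also runs from the junction to ground. They appear in parallel: Z3 || Z2 = 0 - j124.7 Ω.
Step 4 — Series with input arm Z1: Z_in = Z1 + (Z3 || Z2) = 0 + j4074 Ω = 4074∠90.0° Ω.
Step 5 — Source phasor: V = 16.2∠-175.7° V = -16.15 - j1.215 V.
Step 6 — Ohm's law: I = V / Z_total = (-16.15 - j1.215) / (0 + j4074) = -0.0002982 + j0.003966 A.
Step 7 — Convert to polar: |I| = 0.003977 A, ∠I = 94.3°.

I = 0.003977∠94.3° A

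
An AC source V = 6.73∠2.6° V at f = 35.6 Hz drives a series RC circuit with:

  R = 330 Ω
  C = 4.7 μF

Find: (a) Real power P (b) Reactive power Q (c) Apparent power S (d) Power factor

Step 1 — Angular frequency: ω = 2π·f = 2π·35.6 = 223.7 rad/s.
Step 2 — Component impedances:
  R: Z = R = 330 Ω
  C: Z = 1/(jωC) = -j/(ω·C) = 0 - j951.2 Ω
Step 3 — Series combination: Z_total = R + C = 330 - j951.2 Ω = 1007∠-70.9° Ω.
Step 4 — Source phasor: V = 6.73∠2.6° V = 6.723 + j0.3053 V.
Step 5 — Current: I = V / Z = 0.001902 + j0.006408 A = 0.006684∠73.5° A.
Step 6 — Complex power: S = V·I* = 0.01474 - j0.0425 VA.
Step 7 — Real power: P = Re(S) = 0.01474 W.
Step 8 — Reactive power: Q = Im(S) = -0.0425 VAR.
Step 9 — Apparent power: |S| = 0.04499 VA.
Step 10 — Power factor: PF = P/|S| = 0.3278 (leading).

(a) P = 0.01474 W  (b) Q = -0.0425 VAR  (c) S = 0.04499 VA  (d) PF = 0.3278 (leading)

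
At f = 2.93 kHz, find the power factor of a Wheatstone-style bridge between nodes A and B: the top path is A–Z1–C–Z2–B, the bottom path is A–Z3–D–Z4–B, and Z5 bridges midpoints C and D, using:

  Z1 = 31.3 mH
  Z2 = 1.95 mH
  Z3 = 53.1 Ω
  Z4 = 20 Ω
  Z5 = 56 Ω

Step 1 — Angular frequency: ω = 2π·f = 2π·2930 = 1.841e+04 rad/s.
Step 2 — Component impedances:
  Z1: Z = jωL = j·1.841e+04·0.0313 = 0 + j576.2 Ω
  Z2: Z = jωL = j·1.841e+04·0.00195 = 0 + j35.9 Ω
  Z3: Z = R = 53.1 Ω
  Z4: Z = R = 20 Ω
  Z5: Z = R = 56 Ω
Step 3 — Bridge requires nodal analysis (the Z5 bridge couples midpoints C and D, so the two paths cannot be reduced to a simple series/parallel combination). Setting node B to ground and injecting 1 A at node A, the 3-node admittance system at A, C, D solves to V_A = Z_AB = 69.14 + j9.189 Ω = 69.75∠7.6° Ω.
Step 4 — Power factor: PF = cos(φ) = Re(Z)/|Z| = 69.14/69.75 = 0.9913.
Step 5 — Type: Im(Z) = 9.189 ⇒ lagging (phase φ = 7.6°).

PF = 0.9913 (lagging, φ = 7.6°)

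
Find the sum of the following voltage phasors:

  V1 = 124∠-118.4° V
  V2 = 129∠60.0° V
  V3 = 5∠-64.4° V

Step 1 — Convert each phasor to rectangular form:
  V1 = 124·(cos(-118.4°) + j·sin(-118.4°)) = -58.98 - j109.1 V
  V2 = 129·(cos(60.0°) + j·sin(60.0°)) = 64.5 + j111.7 V
  V3 = 5·(cos(-64.4°) + j·sin(-64.4°)) = 2.16 - j4.509 V
Step 2 — Sum components: V_total = 7.683 - j1.868 V.
Step 3 — Convert to polar: |V_total| = 7.907 V, ∠V_total = -13.7°.

V_total = 7.907∠-13.7° V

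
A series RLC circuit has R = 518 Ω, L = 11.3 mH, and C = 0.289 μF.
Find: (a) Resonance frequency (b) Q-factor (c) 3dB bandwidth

Step 1 — Resonance: ω₀ = 1/√(LC) = 1/√(0.0113·2.89e-07) = 1.75e+04 rad/s.
Step 2 — f₀ = ω₀/(2π) = 2785 Hz.
Step 3 — Series Q: Q = ω₀L/R = 1.75e+04·0.0113/518 = 0.3817.
Step 4 — Bandwidth: Δω = ω₀/Q = 4.584e+04 rad/s; BW = Δω/(2π) = 7296 Hz.

(a) f₀ = 2785 Hz  (b) Q = 0.3817  (c) BW = 7296 Hz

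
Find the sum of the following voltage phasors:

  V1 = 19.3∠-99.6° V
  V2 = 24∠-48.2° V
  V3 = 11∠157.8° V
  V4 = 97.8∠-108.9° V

Step 1 — Convert each phasor to rectangular form:
  V1 = 19.3·(cos(-99.6°) + j·sin(-99.6°)) = -3.219 - j19.03 V
  V2 = 24·(cos(-48.2°) + j·sin(-48.2°)) = 16 - j17.89 V
  V3 = 11·(cos(157.8°) + j·sin(157.8°)) = -10.18 + j4.156 V
  V4 = 97.8·(cos(-108.9°) + j·sin(-108.9°)) = -31.68 - j92.53 V
Step 2 — Sum components: V_total = -29.09 - j125.3 V.
Step 3 — Convert to polar: |V_total| = 128.6 V, ∠V_total = -103.1°.

V_total = 128.6∠-103.1° V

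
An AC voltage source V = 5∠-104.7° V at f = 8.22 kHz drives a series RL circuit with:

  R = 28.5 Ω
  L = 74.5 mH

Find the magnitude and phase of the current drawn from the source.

Step 1 — Angular frequency: ω = 2π·f = 2π·8220 = 5.165e+04 rad/s.
Step 2 — Component impedances:
  R: Z = R = 28.5 Ω
  L: Z = jωL = j·5.165e+04·0.0745 = 0 + j3848 Ω
Step 3 — Series combination: Z_total = R + L = 28.5 + j3848 Ω = 3848∠89.6° Ω.
Step 4 — Source phasor: V = 5∠-104.7° V = -1.269 - j4.836 V.
Step 5 — Ohm's law: I = V / Z_total = (-1.269 - j4.836) / (28.5 + j3848) = -0.001259 + j0.0003204 A.
Step 6 — Convert to polar: |I| = 0.001299 A, ∠I = 165.7°.

I = 0.001299∠165.7° A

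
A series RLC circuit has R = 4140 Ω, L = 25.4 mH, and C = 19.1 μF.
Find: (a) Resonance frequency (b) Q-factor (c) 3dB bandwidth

Step 1 — Resonance: ω₀ = 1/√(LC) = 1/√(0.0254·1.91e-05) = 1436 rad/s.
Step 2 — f₀ = ω₀/(2π) = 228.5 Hz.
Step 3 — Series Q: Q = ω₀L/R = 1436·0.0254/4140 = 0.008808.
Step 4 — Bandwidth: Δω = ω₀/Q = 1.63e+05 rad/s; BW = Δω/(2π) = 2.594e+04 Hz.

(a) f₀ = 228.5 Hz  (b) Q = 0.008808  (c) BW = 2.594e+04 Hz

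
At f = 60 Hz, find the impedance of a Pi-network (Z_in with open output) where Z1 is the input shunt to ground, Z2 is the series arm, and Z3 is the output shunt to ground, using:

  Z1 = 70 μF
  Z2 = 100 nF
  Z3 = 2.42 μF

Step 1 — Angular frequency: ω = 2π·f = 2π·60 = 377 rad/s.
Step 2 — Component impedances:
  Z1: Z = 1/(jωC) = -j/(ω·C) = 0 - j37.89 Ω
  Z2: Z = 1/(jωC) = -j/(ω·C) = 0 - j2.653e+04 Ω
  Z3: Z = 1/(jωC) = -j/(ω·C) = 0 - j1096 Ω
Step 3 — With open output, the series arm Z2 and the output shunt Z3 appear in series to ground: Z2 + Z3 = 0 - j2.762e+04 Ω.
Step 4 — Parallel with input shunt Z1: Z_in = Z1 || (Z2 + Z3) = 0 - j37.84 Ω = 37.84∠-90.0° Ω.

Z = 0 - j37.84 Ω = 37.84∠-90.0° Ω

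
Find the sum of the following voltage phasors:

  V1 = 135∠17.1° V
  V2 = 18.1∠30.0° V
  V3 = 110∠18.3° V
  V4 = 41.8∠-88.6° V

Step 1 — Convert each phasor to rectangular form:
  V1 = 135·(cos(17.1°) + j·sin(17.1°)) = 129 + j39.7 V
  V2 = 18.1·(cos(30.0°) + j·sin(30.0°)) = 15.68 + j9.05 V
  V3 = 110·(cos(18.3°) + j·sin(18.3°)) = 104.4 + j34.54 V
  V4 = 41.8·(cos(-88.6°) + j·sin(-88.6°)) = 1.021 - j41.79 V
Step 2 — Sum components: V_total = 250.2 + j41.5 V.
Step 3 — Convert to polar: |V_total| = 253.6 V, ∠V_total = 9.4°.

V_total = 253.6∠9.4° V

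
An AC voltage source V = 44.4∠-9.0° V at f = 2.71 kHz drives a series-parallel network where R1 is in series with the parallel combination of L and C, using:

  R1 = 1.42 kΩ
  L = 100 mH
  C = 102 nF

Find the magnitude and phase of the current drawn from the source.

Step 1 — Angular frequency: ω = 2π·f = 2π·2710 = 1.703e+04 rad/s.
Step 2 — Component impedances:
  R1: Z = R = 1420 Ω
  L: Z = jωL = j·1.703e+04·0.1 = 0 + j1703 Ω
  C: Z = 1/(jωC) = -j/(ω·C) = 0 - j575.8 Ω
Step 3 — Parallel branch: L || C = 1/(1/L + 1/C) = 0 - j869.9 Ω.
Step 4 — Series with R1: Z_total = R1 + (L || C) = 1420 - j869.9 Ω = 1665∠-31.5° Ω.
Step 5 — Source phasor: V = 44.4∠-9.0° V = 43.85 - j6.946 V.
Step 6 — Ohm's law: I = V / Z_total = (43.85 - j6.946) / (1420 - j869.9) = 0.02463 + j0.0102 A.
Step 7 — Convert to polar: |I| = 0.02666 A, ∠I = 22.5°.

I = 0.02666∠22.5° A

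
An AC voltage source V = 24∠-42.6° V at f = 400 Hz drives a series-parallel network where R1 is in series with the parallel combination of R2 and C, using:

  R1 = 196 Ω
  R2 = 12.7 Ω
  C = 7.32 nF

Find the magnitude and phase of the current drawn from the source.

Step 1 — Angular frequency: ω = 2π·f = 2π·400 = 2513 rad/s.
Step 2 — Component impedances:
  R1: Z = R = 196 Ω
  R2: Z = R = 12.7 Ω
  C: Z = 1/(jωC) = -j/(ω·C) = 0 - j5.436e+04 Ω
Step 3 — Parallel branch: R2 || C = 1/(1/R2 + 1/C) = 12.7 - j0.002967 Ω.
Step 4 — Series with R1: Z_total = R1 + (R2 || C) = 208.7 - j0.002967 Ω = 208.7∠-0.0° Ω.
Step 5 — Source phasor: V = 24∠-42.6° V = 17.67 - j16.25 V.
Step 6 — Ohm's law: I = V / Z_total = (17.67 - j16.25) / (208.7 - j0.002967) = 0.08465 - j0.07784 A.
Step 7 — Convert to polar: |I| = 0.115 A, ∠I = -42.6°.

I = 0.115∠-42.6° A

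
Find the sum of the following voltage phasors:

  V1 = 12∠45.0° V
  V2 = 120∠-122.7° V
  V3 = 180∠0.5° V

Step 1 — Convert each phasor to rectangular form:
  V1 = 12·(cos(45.0°) + j·sin(45.0°)) = 8.485 + j8.485 V
  V2 = 120·(cos(-122.7°) + j·sin(-122.7°)) = -64.83 - j101 V
  V3 = 180·(cos(0.5°) + j·sin(0.5°)) = 180 + j1.571 V
Step 2 — Sum components: V_total = 123.6 - j90.93 V.
Step 3 — Convert to polar: |V_total| = 153.5 V, ∠V_total = -36.3°.

V_total = 153.5∠-36.3° V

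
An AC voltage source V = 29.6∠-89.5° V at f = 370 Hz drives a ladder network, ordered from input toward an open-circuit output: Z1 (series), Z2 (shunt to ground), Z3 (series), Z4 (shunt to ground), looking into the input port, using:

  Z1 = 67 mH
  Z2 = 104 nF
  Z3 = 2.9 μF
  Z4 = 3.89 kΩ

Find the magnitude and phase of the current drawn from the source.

Step 1 — Angular frequency: ω = 2π·f = 2π·370 = 2325 rad/s.
Step 2 — Component impedances:
  Z1: Z = jωL = j·2325·0.067 = 0 + j155.8 Ω
  Z2: Z = 1/(jωC) = -j/(ω·C) = 0 - j4136 Ω
  Z3: Z = 1/(jωC) = -j/(ω·C) = 0 - j148.3 Ω
  Z4: Z = R = 3890 Ω
Step 3 — Ladder network (open output): work backward from the far end, alternating series and parallel combinations. Z_in = 1987 - j1792 Ω = 2676∠-42.0° Ω.
Step 4 — Source phasor: V = 29.6∠-89.5° V = 0.2583 - j29.6 V.
Step 5 — Ohm's law: I = V / Z_total = (0.2583 - j29.6) / (1987 - j1792) = 0.00748 - j0.008151 A.
Step 6 — Convert to polar: |I| = 0.01106 A, ∠I = -47.5°.

I = 0.01106∠-47.5° A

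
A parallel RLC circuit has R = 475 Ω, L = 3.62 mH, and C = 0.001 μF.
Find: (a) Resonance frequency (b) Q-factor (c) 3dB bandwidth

Step 1 — Resonance: ω₀ = 1/√(LC) = 1/√(0.00362·1e-09) = 5.256e+05 rad/s.
Step 2 — f₀ = ω₀/(2π) = 8.365e+04 Hz.
Step 3 — Parallel Q: Q = R/(ω₀L) = 475/(5.256e+05·0.00362) = 0.2497.
Step 4 — Bandwidth: Δω = ω₀/Q = 2.105e+06 rad/s; BW = Δω/(2π) = 3.351e+05 Hz.

(a) f₀ = 8.365e+04 Hz  (b) Q = 0.2497  (c) BW = 3.351e+05 Hz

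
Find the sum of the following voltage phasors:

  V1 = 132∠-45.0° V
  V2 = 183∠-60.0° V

Step 1 — Convert each phasor to rectangular form:
  V1 = 132·(cos(-45.0°) + j·sin(-45.0°)) = 93.34 - j93.34 V
  V2 = 183·(cos(-60.0°) + j·sin(-60.0°)) = 91.5 - j158.5 V
Step 2 — Sum components: V_total = 184.8 - j251.8 V.
Step 3 — Convert to polar: |V_total| = 312.4 V, ∠V_total = -53.7°.

V_total = 312.4∠-53.7° V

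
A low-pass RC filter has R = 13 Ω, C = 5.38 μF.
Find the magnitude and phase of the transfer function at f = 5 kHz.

Step 1 — Angular frequency: ω = 2π·5000 = 3.142e+04 rad/s.
Step 2 — Transfer function: H(jω) = 1/(1 + jωRC).
Step 3 — Denominator: 1 + jωRC = 1 + j·3.142e+04·13·5.38e-06 = 1 + j2.197.
Step 4 — H = 0.1716 - j0.377.
Step 5 — Magnitude: |H| = 0.4142 (-7.7 dB); phase: φ = -65.5°.

|H| = 0.4142 (-7.7 dB), φ = -65.5°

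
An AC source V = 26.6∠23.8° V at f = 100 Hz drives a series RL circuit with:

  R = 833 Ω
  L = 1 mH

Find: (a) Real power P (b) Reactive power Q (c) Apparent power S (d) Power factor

Step 1 — Angular frequency: ω = 2π·f = 2π·100 = 628.3 rad/s.
Step 2 — Component impedances:
  R: Z = R = 833 Ω
  L: Z = jωL = j·628.3·0.001 = 0 + j0.6283 Ω
Step 3 — Series combination: Z_total = R + L = 833 + j0.6283 Ω = 833∠0.0° Ω.
Step 4 — Source phasor: V = 26.6∠23.8° V = 24.34 + j10.73 V.
Step 5 — Current: I = V / Z = 0.02923 + j0.01286 A = 0.03193∠23.8° A.
Step 6 — Complex power: S = V·I* = 0.8494 + j0.0006407 VA.
Step 7 — Real power: P = Re(S) = 0.8494 W.
Step 8 — Reactive power: Q = Im(S) = 0.0006407 VAR.
Step 9 — Apparent power: |S| = 0.8494 VA.
Step 10 — Power factor: PF = P/|S| = 1 (lagging).

(a) P = 0.8494 W  (b) Q = 0.0006407 VAR  (c) S = 0.8494 VA  (d) PF = 1 (lagging)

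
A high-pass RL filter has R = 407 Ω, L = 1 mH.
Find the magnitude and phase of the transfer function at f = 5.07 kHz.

Step 1 — Angular frequency: ω = 2π·5070 = 3.186e+04 rad/s.
Step 2 — Transfer function: H(jω) = jωL/(R + jωL).
Step 3 — Numerator jωL = j·31.86; denominator R + jωL = 407 + j31.86.
Step 4 — H = 0.006089 + j0.07779.
Step 5 — Magnitude: |H| = 0.07803 (-22.2 dB); phase: φ = 85.5°.

|H| = 0.07803 (-22.2 dB), φ = 85.5°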